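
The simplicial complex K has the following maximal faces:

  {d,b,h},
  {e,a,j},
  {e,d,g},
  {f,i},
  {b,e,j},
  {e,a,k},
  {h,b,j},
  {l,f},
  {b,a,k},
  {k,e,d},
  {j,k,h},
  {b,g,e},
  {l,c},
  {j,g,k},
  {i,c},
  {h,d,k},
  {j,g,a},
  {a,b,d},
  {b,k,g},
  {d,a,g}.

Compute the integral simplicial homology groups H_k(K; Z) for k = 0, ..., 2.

Order the vertices as a < b < c < d < e < f < g < h < i < j < k < l. Listing each simplex with vertices in this order, K has dimension 2 with simplices:

  0-simplices (12): a, b, c, d, e, f, g, h, i, j, k, l
  1-simplices (28): ab, ad, ae, ag, aj, ak, bd, be, bg, bh, bj, bk, ci, cl, de, dg, dh, dk, eg, ej, ek, fi, fl, gj, gk, hj, hk, jk
  2-simplices (16): abd, abk, adg, aej, aek, agj, bdh, beg, bej, bgk, bhj, deg, dek, dhk, gjk, hjk

Hence C_0 ≅ Z^12, C_1 ≅ Z^28, C_2 ≅ Z^16.

∂_1: C_1 → C_0 maps an edge to its endpoints' difference, ∂[p,q] = q − p. For instance
  ∂bj = j − b.
As a 12×28 matrix over Z this has rank 10, with invariant factors (1,1,1,1,1,1,1,1,1,1).

Boundary ∂_2: C_2 → C_1 acts by ∂[p,q,r] = [q,r] − [p,r] + [p,q]. For instance
  ∂dhk = hk − dk + dh,
  ∂hjk = jk − hk + hj.
As a 28×16 matrix over Z this has rank 15, with invariant factors (1,1,1,1,1,1,1,1,1,1,1,1,1,1,1).

Computing H_k = (kernel of ∂_k) / (image of ∂_{k+1}):

  H_0: rank C_0 − rank ∂_1 = 12 − 10 = 2, and the invariant factors of ∂_1 are all 1, so H_0 = Z^2.
  H_1: rank ker ∂_1 − rank ∂_2 = (28 − 10) − 15 = 3, and the invariant factors of ∂_2 are all 1, so H_1 = Z^3.
  H_2: rank ker ∂_2 − rank ∂_3 = (16 − 15) − 0 = 1, and there is no ∂_3, so H_2 = Z.

(K is a triangulation of the disjoint union of the circle S^1 and the torus T^2.)

H_0 ≅ Z^2,  H_1 ≅ Z^3,  H_2 ≅ Z.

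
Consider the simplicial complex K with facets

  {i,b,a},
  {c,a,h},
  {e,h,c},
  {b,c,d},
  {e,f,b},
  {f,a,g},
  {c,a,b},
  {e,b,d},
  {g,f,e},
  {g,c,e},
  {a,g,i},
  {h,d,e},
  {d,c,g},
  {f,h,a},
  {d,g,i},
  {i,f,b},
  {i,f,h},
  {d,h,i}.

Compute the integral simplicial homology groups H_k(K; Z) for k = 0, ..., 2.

H_0 ≅ Z,  H_1 ≅ Z × Z/2,  H_2 = 0.

Fix the vertex order a < b < c < d < e < f < g < h < i and write every simplex with vertices in increasing order. Then dim K = 2 and the simplices of K are:

  0-simplices (9): a, b, c, d, e, f, g, h, i
  1-simplices (27): ab, ac, af, ag, ah, ai, bc, bd, be, bf, bi, cd, ce, cg, ch, de, dg, dh, di, ef, eg, eh, fg, fh, fi, gi, hi
  2-simplices (18): abc, abi, ach, afg, afh, agi, bcd, bde, bef, bfi, cdg, ceg, ceh, deh, dgi, dhi, efg, fhi

giving chain groups C_0 ≅ Z^9, C_1 ≅ Z^27, C_2 ≅ Z^18.

∂_1: C_1 → C_0 maps an edge to its endpoints' difference, ∂[p,q] = q − p. For instance
  ∂di = i − d.
This gives a 9×27 integer matrix of rank 8; reducing to Smith normal form yields diagonal entries (1,1,1,1,1,1,1,1).

∂_2: C_2 → C_1 sends each 2-simplex [p,q,r] to [q,r] − [p,r] + [p,q]. For instance
  ∂fhi = hi − fi + fh,
  ∂ceg = eg − cg + ce.
This gives a 27×18 integer matrix of rank 18; reducing to Smith normal form yields diagonal entries (1,1,1,1,1,1,1,1,1,1,1,1,1,1,1,1,1,2).

Now H_k = ker ∂_k / im ∂_{k+1}, so:

  H_0: rank C_0 − rank ∂_1 = 9 − 8 = 1, and the invariant factors of ∂_1 are all 1, so H_0 = Z.
  H_1: rank ker ∂_1 − rank ∂_2 = (27 − 8) − 18 = 1, and ∂_2 has invariant factor 2 > 1, so H_1 = Z × Z/2.
  H_2: rank ker ∂_2 − rank ∂_3 = (18 − 18) − 0 = 0, and there is no ∂_3, so H_2 = 0.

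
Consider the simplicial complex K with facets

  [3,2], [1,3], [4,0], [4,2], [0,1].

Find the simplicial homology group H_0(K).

H_0 = Z.

Take the total order 0 < 1 < 2 < 3 < 4 on the vertex set. Then K (dimension 1) consists of the simplices:

  0-simplices (5): [0], [1], [2], [3], [4]
  1-simplices (5): [0,1], [0,4], [1,3], [2,3], [2,4]

Hence C_0 ≅ Z^5, C_1 ≅ Z^5.

Boundary ∂_1: C_1 → C_0 is given by ∂[p,q] = [q] − [p]. For instance
  ∂[0,4] = [4] − [0].
As a 5×5 matrix over Z this has rank 4, with invariant factors (1,1,1,1).

From H_k ≅ ker(∂_k) / im(∂_{k+1}) we obtain:

  H_0: rank C_0 − rank ∂_1 = 5 − 4 = 1, and the invariant factors of ∂_1 are all 1, so H_0 ≅ Z.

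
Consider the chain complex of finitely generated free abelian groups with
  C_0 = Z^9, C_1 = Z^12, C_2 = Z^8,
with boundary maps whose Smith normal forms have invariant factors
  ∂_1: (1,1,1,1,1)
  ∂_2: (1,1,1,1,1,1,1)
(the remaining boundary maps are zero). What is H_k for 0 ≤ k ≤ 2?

H_0: b_0 = 9 − 0 − 5 = 4; torsion from ∂_1 factors > 1: none. So H_0 = Z^4.
H_1: b_1 = 12 − 5 − 7 = 0; torsion from ∂_2 factors > 1: none. So H_1 = 0.
H_2: b_2 = 8 − 7 − 0 = 1; torsion from ∂_3 factors > 1: none. So H_2 = Z.

H_0 = Z^4,  H_1 = 0,  H_2 = Z.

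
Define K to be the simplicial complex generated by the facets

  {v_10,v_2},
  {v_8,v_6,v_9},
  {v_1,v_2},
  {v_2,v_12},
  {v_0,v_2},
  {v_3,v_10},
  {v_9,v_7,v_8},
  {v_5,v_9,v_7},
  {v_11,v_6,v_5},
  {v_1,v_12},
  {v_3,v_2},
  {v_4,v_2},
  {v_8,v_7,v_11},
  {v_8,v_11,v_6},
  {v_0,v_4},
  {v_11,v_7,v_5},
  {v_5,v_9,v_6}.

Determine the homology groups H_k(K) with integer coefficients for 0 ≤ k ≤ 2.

Fix the vertex order v_0 < v_1 < v_2 < v_3 < v_4 < v_5 < v_6 < v_7 < v_8 < v_9 < v_10 < v_11 < v_12 and write every simplex with vertices in increasing order. Then dim K = 2 and the simplices of K are:

  0-simplices (13): [v_0], [v_1], [v_2], [v_3], [v_4], [v_5], [v_6], [v_7], [v_8], [v_9], [v_10], [v_11], [v_12]
  1-simplices (21): (21 of them)
  2-simplices (8): [v_5,v_6,v_9], [v_5,v_6,v_11], [v_5,v_7,v_9], [v_5,v_7,v_11], [v_6,v_8,v_9], [v_6,v_8,v_11], [v_7,v_8,v_9], [v_7,v_8,v_11]

so the chain groups are C_0 ≅ Z^13, C_1 ≅ Z^21, C_2 ≅ Z^8.

∂_1: C_1 → C_0 is given by ∂[p,q] = [q] − [p].
The 13×21 boundary matrix has rank 11 and Smith normal form diag(1,1,1,1,1,1,1,1,1,1,1).

Boundary ∂_2: C_2 → C_1 maps a triangle to the signed sum of its edges. For instance
  ∂[v_5,v_7,v_9] = [v_7,v_9] − [v_5,v_9] + [v_5,v_7],
  ∂[v_7,v_8,v_9] = [v_8,v_9] − [v_7,v_9] + [v_7,v_8].
The resulting 21×8 matrix has rank 7, and its Smith normal form has invariant factors (1,1,1,1,1,1,1).

Reading off H_k = ker ∂_k / im ∂_{k+1}:

  H_0: rank C_0 − rank ∂_1 = 13 − 11 = 2, and the invariant factors of ∂_1 are all 1, so H_0 = Z^2.
  H_1: rank ker ∂_1 − rank ∂_2 = (21 − 11) − 7 = 3, and the invariant factors of ∂_2 are all 1, so H_1 = Z^3.
  H_2: rank ker ∂_2 − rank ∂_3 = (8 − 7) − 0 = 1, and there is no ∂_3, so H_2 = Z.

H_0 = Z^2,  H_1 = Z^3,  H_2 = Z.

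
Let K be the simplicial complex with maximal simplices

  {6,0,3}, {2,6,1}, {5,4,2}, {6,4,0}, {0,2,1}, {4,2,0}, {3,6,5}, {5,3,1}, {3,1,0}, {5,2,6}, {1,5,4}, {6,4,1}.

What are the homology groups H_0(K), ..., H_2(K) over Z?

H_0 = Z,  H_1 = Z/2,  H_2 = 0.

We work with the vertex ordering 0 < 1 < 2 < 3 < 4 < 5 < 6. The simplices of K, each written with vertices in increasing order, are:

  0-simplices (7): [0], [1], [2], [3], [4], [5], [6]
  1-simplices (18): [0,1], [0,2], [0,3], [0,4], [0,6], [1,2], [1,3], [1,4], [1,5], [1,6], [2,4], [2,5], [2,6], [3,5], [3,6], [4,5], [4,6], [5,6]
  2-simplices (12): [0,1,2], [0,1,3], [0,2,4], [0,3,6], [0,4,6], [1,2,6], [1,3,5], [1,4,5], [1,4,6], [2,4,5], [2,5,6], [3,5,6]

Hence C_0 ≅ Z^7, C_1 ≅ Z^18, C_2 ≅ Z^12.

∂_1: C_1 → C_0 is given by ∂[p,q] = [q] − [p]. For instance
  ∂[2,4] = [4] − [2].
As a 7×18 matrix over Z this has rank 6, with invariant factors (1,1,1,1,1,1).

Boundary ∂_2: C_2 → C_1 acts by ∂[p,q,r] = [q,r] − [p,r] + [p,q]. For instance
  ∂[0,1,2] = [1,2] − [0,2] + [0,1],
  ∂[0,3,6] = [3,6] − [0,6] + [0,3].
This gives a 18×12 integer matrix of rank 12; reducing to Smith normal form yields diagonal entries (1,1,1,1,1,1,1,1,1,1,1,2).

Computing H_k = (kernel of ∂_k) / (image of ∂_{k+1}):

  H_0: rank C_0 − rank ∂_1 = 7 − 6 = 1, and the invariant factors of ∂_1 are all 1, so H_0 = Z.
  H_1: rank ker ∂_1 − rank ∂_2 = (18 − 6) − 12 = 0, and ∂_2 has invariant factor 2 > 1, so H_1 = Z/2.
  H_2: rank ker ∂_2 − rank ∂_3 = (12 − 12) − 0 = 0, and there is no ∂_3, so H_2 = 0.

As a check, the Euler characteristic is 7 − 18 + 12 = 1, which agrees with 1 − 0 + 0 = 1.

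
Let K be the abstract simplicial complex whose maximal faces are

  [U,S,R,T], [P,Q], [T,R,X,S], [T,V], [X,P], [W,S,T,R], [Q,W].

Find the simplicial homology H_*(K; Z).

H_0 ≅ Z,  H_1 ≅ Z,  H_2 = 0,  H_3 = 0.

We work with the vertex ordering P < Q < R < S < T < U < V < W < X. The simplices of K, each written with vertices in increasing order, are:

  0-simplices (9): P, Q, R, S, T, U, V, W, X
  1-simplices (16): PQ, PX, QW, RS, RT, RU, RW, RX, ST, SU, SW, SX, TU, TV, TW, TX
  2-simplices (10): RST, RSU, RSW, RSX, RTU, RTW, RTX, STU, STW, STX
  3-simplices (3): RSTU, RSTW, RSTX

so the chain groups are C_0 ≅ Z^9, C_1 ≅ Z^16, C_2 ≅ Z^10, C_3 ≅ Z^3.

The boundary map ∂_1: C_1 → C_0 sends each edge [p,q] (with p < q) to q − p.
This gives a 9×16 integer matrix of rank 8; reducing to Smith normal form yields diagonal entries (1,1,1,1,1,1,1,1).

∂_2: C_2 → C_1 maps a triangle to the signed sum of its edges. For instance
  ∂RTX = TX − RX + RT,
  ∂STX = TX − SX + ST.
This gives a 16×10 integer matrix of rank 7; reducing to Smith normal form yields diagonal entries (1,1,1,1,1,1,1).

Boundary ∂_3: C_3 → C_2 sends each 3-simplex σ to the alternating sum Σ_i (−1)^i (σ with its i-th vertex removed). For instance
  ∂RSTU = STU − RTU + RSU − RST,
  ∂RSTX = STX − RTX + RSX − RST.
As a 10×3 matrix over Z this has rank 3, with invariant factors (1,1,1).

Reading off H_k = ker ∂_k / im ∂_{k+1}:

  H_0: rank C_0 − rank ∂_1 = 9 − 8 = 1, and the invariant factors of ∂_1 are all 1, so H_0 = Z.
  H_1: rank ker ∂_1 − rank ∂_2 = (16 − 8) − 7 = 1, and the invariant factors of ∂_2 are all 1, so H_1 = Z.
  H_2: rank ker ∂_2 − rank ∂_3 = (10 − 7) − 3 = 0, and the invariant factors of ∂_3 are all 1, so H_2 = 0.
  H_3: rank ker ∂_3 − rank ∂_4 = (3 − 3) − 0 = 0, and there is no ∂_4, so H_3 = 0.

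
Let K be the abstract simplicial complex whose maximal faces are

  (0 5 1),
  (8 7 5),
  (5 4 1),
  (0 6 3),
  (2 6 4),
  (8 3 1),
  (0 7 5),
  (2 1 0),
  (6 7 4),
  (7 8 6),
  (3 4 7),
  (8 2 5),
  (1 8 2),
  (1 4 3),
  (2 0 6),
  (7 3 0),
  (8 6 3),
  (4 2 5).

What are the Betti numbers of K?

b_0 = 1, b_1 = 1, b_2 = 0.

Fix the vertex order 0 < 1 < 2 < 3 < 4 < 5 < 6 < 7 < 8 and write every simplex with vertices in increasing order. Then dim K = 2 and the simplices of K are:

  0-simplices (9): [0], [1], [2], [3], [4], [5], [6], [7], [8]
  1-simplices (27): (27 of them)
  2-simplices (18): [0,1,2], [0,1,5], [0,2,6], [0,3,6], [0,3,7], [0,5,7], [1,2,8], [1,3,4], [1,3,8], [1,4,5], [2,4,5], [2,4,6], [2,5,8], [3,4,7], [3,6,8], [4,6,7], [5,7,8], [6,7,8]

so the chain groups are C_0 ≅ Z^9, C_1 ≅ Z^27, C_2 ≅ Z^18.

The boundary map ∂_1: C_1 → C_0 sends each edge [p,q] (with p < q) to q − p. For instance
  ∂[2,6] = [6] − [2].
As a 9×27 matrix over Z this has rank 8, with invariant factors (1,1,1,1,1,1,1,1).

∂_2: C_2 → C_1 sends each 2-simplex [p,q,r] to [q,r] − [p,r] + [p,q]. For instance
  ∂[1,4,5] = [4,5] − [1,5] + [1,4],
  ∂[2,5,8] = [5,8] − [2,8] + [2,5].
As a 27×18 matrix over Z this has rank 18, with invariant factors (1,1,1,1,1,1,1,1,1,1,1,1,1,1,1,1,1,2).

Now H_k = ker ∂_k / im ∂_{k+1}, so:

  H_0: rank C_0 − rank ∂_1 = 9 − 8 = 1, and the invariant factors of ∂_1 are all 1, so H_0 ≅ Z.
  H_1: rank ker ∂_1 − rank ∂_2 = (27 − 8) − 18 = 1, and ∂_2 has invariant factor 2 > 1, so H_1 ≅ Z × Z/2.
  H_2: rank ker ∂_2 − rank ∂_3 = (18 − 18) − 0 = 0, and there is no ∂_3, so H_2 ≅ 0.

Hence the Betti numbers are b_0 = 1, b_1 = 1, b_2 = 0.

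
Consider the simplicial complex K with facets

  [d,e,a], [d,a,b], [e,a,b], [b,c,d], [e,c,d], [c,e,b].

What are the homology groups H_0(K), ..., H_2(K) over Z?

Take the total order a < b < c < d < e on the vertex set. Then K (dimension 2) consists of the simplices:

  0-simplices (5): a, b, c, d, e
  1-simplices (9): ab, ad, ae, bc, bd, be, cd, ce, de
  2-simplices (6): abd, abe, ade, bcd, bce, cde

giving chain groups C_0 ≅ Z^5, C_1 ≅ Z^9, C_2 ≅ Z^6.

Boundary ∂_1: C_1 → C_0 maps an edge to its endpoints' difference, ∂[p,q] = q − p. For instance
  ∂be = e − b.
The resulting 5×9 matrix has rank 4, and its Smith normal form has invariant factors (1,1,1,1).

The boundary map ∂_2: C_2 → C_1 sends each 2-simplex [p,q,r] to [q,r] − [p,r] + [p,q]. For instance
  ∂bcd = cd − bd + bc,
  ∂abd = bd − ad + ab.
The 9×6 boundary matrix has rank 5 and Smith normal form diag(1,1,1,1,1).

Computing H_k = (kernel of ∂_k) / (image of ∂_{k+1}):

  H_0: rank C_0 − rank ∂_1 = 5 − 4 = 1, and the invariant factors of ∂_1 are all 1, so H_0 ≅ Z.
  H_1: rank ker ∂_1 − rank ∂_2 = (9 − 4) − 5 = 0, and the invariant factors of ∂_2 are all 1, so H_1 ≅ 0.
  H_2: rank ker ∂_2 − rank ∂_3 = (6 − 5) − 0 = 1, and there is no ∂_3, so H_2 ≅ Z.

H_0 ≅ Z,  H_1 = 0,  H_2 ≅ Z.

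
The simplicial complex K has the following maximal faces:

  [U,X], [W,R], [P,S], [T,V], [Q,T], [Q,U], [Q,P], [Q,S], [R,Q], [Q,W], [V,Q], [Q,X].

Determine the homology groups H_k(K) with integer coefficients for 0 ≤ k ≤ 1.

We work with the vertex ordering P < Q < R < S < T < U < V < W < X. The simplices of K, each written with vertices in increasing order, are:

  0-simplices (9): P, Q, R, S, T, U, V, W, X
  1-simplices (12): PQ, PS, QR, QS, QT, QU, QV, QW, QX, RW, TV, UX

so the chain groups are C_0 ≅ Z^9, C_1 ≅ Z^12.

The boundary map ∂_1: C_1 → C_0 maps an edge to its endpoints' difference, ∂[p,q] = q − p. For instance
  ∂TV = V − T.
The 9×12 boundary matrix has rank 8 and Smith normal form diag(1,1,1,1,1,1,1,1).

Computing H_k = (kernel of ∂_k) / (image of ∂_{k+1}):

  H_0: rank C_0 − rank ∂_1 = 9 − 8 = 1, and the invariant factors of ∂_1 are all 1, so H_0 = Z.
  H_1: rank ker ∂_1 − rank ∂_2 = (12 − 8) − 0 = 4, and there is no ∂_2, so H_1 = Z^4.

As a check, the Euler characteristic is 9 − 12 = -3, which agrees with 1 − 4 = -3.
(K is a triangulation of a wedge of 4 circles.)

H_0 ≅ Z,  H_1 ≅ Z^4.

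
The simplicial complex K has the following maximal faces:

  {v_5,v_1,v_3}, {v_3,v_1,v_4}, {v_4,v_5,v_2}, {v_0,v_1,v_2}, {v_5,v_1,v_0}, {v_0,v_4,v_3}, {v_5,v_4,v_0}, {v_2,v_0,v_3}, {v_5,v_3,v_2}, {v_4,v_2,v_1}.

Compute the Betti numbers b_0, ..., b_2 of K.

Take the total order v_0 < v_1 < v_2 < v_3 < v_4 < v_5 on the vertex set. Then K (dimension 2) consists of the simplices:

  0-simplices (6): [v_0], [v_1], [v_2], [v_3], [v_4], [v_5]
  1-simplices (15): (15 of them)
  2-simplices (10): [v_0,v_1,v_2], [v_0,v_1,v_5], [v_0,v_2,v_3], [v_0,v_3,v_4], [v_0,v_4,v_5], [v_1,v_2,v_4], [v_1,v_3,v_4], [v_1,v_3,v_5], [v_2,v_3,v_5], [v_2,v_4,v_5]

giving chain groups C_0 ≅ Z^6, C_1 ≅ Z^15, C_2 ≅ Z^10.

Boundary ∂_1: C_1 → C_0 sends each edge [p,q] (with p < q) to q − p. For instance
  ∂[v_1,v_4] = [v_4] − [v_1].
The 6×15 boundary matrix has rank 5 and Smith normal form diag(1,1,1,1,1).

Boundary ∂_2: C_2 → C_1 sends each 2-simplex [p,q,r] to [q,r] − [p,r] + [p,q]. For instance
  ∂[v_1,v_2,v_4] = [v_2,v_4] − [v_1,v_4] + [v_1,v_2],
  ∂[v_1,v_3,v_5] = [v_3,v_5] − [v_1,v_5] + [v_1,v_3].
This gives a 15×10 integer matrix of rank 10; reducing to Smith normal form yields diagonal entries (1,1,1,1,1,1,1,1,1,2).

Reading off H_k = ker ∂_k / im ∂_{k+1}:

  H_0: rank C_0 − rank ∂_1 = 6 − 5 = 1, and the invariant factors of ∂_1 are all 1, so H_0 ≅ Z.
  H_1: rank ker ∂_1 − rank ∂_2 = (15 − 5) − 10 = 0, and ∂_2 has invariant factor 2 > 1, so H_1 ≅ Z/2.
  H_2: rank ker ∂_2 − rank ∂_3 = (10 − 10) − 0 = 0, and there is no ∂_3, so H_2 ≅ 0.

Hence the Betti numbers are b_0 = 1, b_1 = 0, b_2 = 0.

b_0 = 1, b_1 = 0, b_2 = 0.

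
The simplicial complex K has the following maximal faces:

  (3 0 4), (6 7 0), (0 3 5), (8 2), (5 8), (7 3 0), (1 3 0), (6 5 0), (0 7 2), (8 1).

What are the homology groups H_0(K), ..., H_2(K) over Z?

H_0 = Z,  H_1 = Z^2,  H_2 = 0.

We work with the vertex ordering 0 < 1 < 2 < 3 < 4 < 5 < 6 < 7 < 8. The simplices of K, each written with vertices in increasing order, are:

  0-simplices (9): [0], [1], [2], [3], [4], [5], [6], [7], [8]
  1-simplices (17): [0,1], [0,2], [0,3], [0,4], [0,5], [0,6], [0,7], [1,3], [1,8], [2,7], [2,8], [3,4], [3,5], [3,7], [5,6], [5,8], [6,7]
  2-simplices (7): [0,1,3], [0,2,7], [0,3,4], [0,3,5], [0,3,7], [0,5,6], [0,6,7]

so the chain groups are C_0 ≅ Z^9, C_1 ≅ Z^17, C_2 ≅ Z^7.

The boundary map ∂_1: C_1 → C_0 maps an edge to its endpoints' difference, ∂[p,q] = q − p.
The 9×17 boundary matrix has rank 8 and Smith normal form diag(1,1,1,1,1,1,1,1).

Boundary ∂_2: C_2 → C_1 maps a triangle to the signed sum of its edges. For instance
  ∂[0,3,5] = [3,5] − [0,5] + [0,3],
  ∂[0,6,7] = [6,7] − [0,7] + [0,6].
The 17×7 boundary matrix has rank 7 and Smith normal form diag(1,1,1,1,1,1,1).

From H_k ≅ ker(∂_k) / im(∂_{k+1}) we obtain:

  H_0: rank C_0 − rank ∂_1 = 9 − 8 = 1, and the invariant factors of ∂_1 are all 1, so H_0 ≅ Z.
  H_1: rank ker ∂_1 − rank ∂_2 = (17 − 8) − 7 = 2, and the invariant factors of ∂_2 are all 1, so H_1 ≅ Z^2.
  H_2: rank ker ∂_2 − rank ∂_3 = (7 − 7) − 0 = 0, and there is no ∂_3, so H_2 ≅ 0.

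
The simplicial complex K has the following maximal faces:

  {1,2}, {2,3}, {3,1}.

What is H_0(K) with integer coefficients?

Fix the vertex order 1 < 2 < 3 and write every simplex with vertices in increasing order. Then dim K = 1 and the simplices of K are:

  0-simplices (3): [1], [2], [3]
  1-simplices (3): [1,2], [1,3], [2,3]

Hence C_0 ≅ Z^3, C_1 ≅ Z^3.

∂_1: C_1 → C_0 is given by ∂[p,q] = [q] − [p]. For instance
  ∂[2,3] = [3] − [2].
The resulting 3×3 matrix has rank 2, and its Smith normal form has invariant factors (1,1).

From H_k ≅ ker(∂_k) / im(∂_{k+1}) we obtain:

  H_0: rank C_0 − rank ∂_1 = 3 − 2 = 1, and the invariant factors of ∂_1 are all 1, so H_0 ≅ Z.

H_0 = Z.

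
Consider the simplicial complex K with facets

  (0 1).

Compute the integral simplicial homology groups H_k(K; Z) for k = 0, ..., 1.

We work with the vertex ordering 0 < 1. The simplices of K, each written with vertices in increasing order, are:

  0-simplices (2): [0], [1]
  1-simplices (1): [0,1]

so the chain groups are C_0 ≅ Z^2, C_1 ≅ Z^1.

The boundary map ∂_1: C_1 → C_0 is given by ∂[p,q] = [q] − [p]. For instance
  ∂[0,1] = [1] − [0].
The resulting 2×1 matrix has rank 1, and its Smith normal form has invariant factors (1).

Computing H_k = (kernel of ∂_k) / (image of ∂_{k+1}):

  H_0: rank C_0 − rank ∂_1 = 2 − 1 = 1, and the invariant factors of ∂_1 are all 1, so H_0 ≅ Z.
  H_1: rank ker ∂_1 − rank ∂_2 = (1 − 1) − 0 = 0, and there is no ∂_2, so H_1 ≅ 0.

(K is a triangulation of the 1-simplex.)

H_0 = Z,  H_1 = 0.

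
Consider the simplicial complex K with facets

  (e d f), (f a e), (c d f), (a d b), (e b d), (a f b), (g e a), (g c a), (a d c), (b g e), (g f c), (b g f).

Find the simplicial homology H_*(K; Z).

H_0 ≅ Z,  H_1 ≅ Z/2,  H_2 = 0.

Fix the vertex order a < b < c < d < e < f < g and write every simplex with vertices in increasing order. Then dim K = 2 and the simplices of K are:

  0-simplices (7): a, b, c, d, e, f, g
  1-simplices (18): ab, ac, ad, ae, af, ag, bd, be, bf, bg, cd, cf, cg, de, df, ef, eg, fg
  2-simplices (12): abd, abf, acd, acg, aef, aeg, bde, beg, bfg, cdf, cfg, def

giving chain groups C_0 ≅ Z^7, C_1 ≅ Z^18, C_2 ≅ Z^12.

∂_1: C_1 → C_0 maps an edge to its endpoints' difference, ∂[p,q] = q − p. For instance
  ∂ab = b − a.
As a 7×18 matrix over Z this has rank 6, with invariant factors (1,1,1,1,1,1).

The boundary map ∂_2: C_2 → C_1 maps a triangle to the signed sum of its edges. For instance
  ∂aeg = eg − ag + ae,
  ∂def = ef − df + de.
The 18×12 boundary matrix has rank 12 and Smith normal form diag(1,1,1,1,1,1,1,1,1,1,1,2).

Computing H_k = (kernel of ∂_k) / (image of ∂_{k+1}):

  H_0: rank C_0 − rank ∂_1 = 7 − 6 = 1, and the invariant factors of ∂_1 are all 1, so H_0 = Z.
  H_1: rank ker ∂_1 − rank ∂_2 = (18 − 6) − 12 = 0, and ∂_2 has invariant factor 2 > 1, so H_1 = Z/2.
  H_2: rank ker ∂_2 − rank ∂_3 = (12 − 12) − 0 = 0, and there is no ∂_3, so H_2 = 0.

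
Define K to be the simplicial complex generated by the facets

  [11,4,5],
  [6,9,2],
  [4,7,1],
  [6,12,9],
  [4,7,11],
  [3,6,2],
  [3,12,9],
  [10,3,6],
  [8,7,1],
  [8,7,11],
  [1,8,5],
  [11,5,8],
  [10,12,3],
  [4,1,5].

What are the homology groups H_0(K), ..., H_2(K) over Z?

H_0 = Z^2,  H_1 = Z,  H_2 = Z.

We work with the vertex ordering 1 < 2 < 3 < 4 < 5 < 6 < 7 < 8 < 9 < 10 < 11 < 12. The simplices of K, each written with vertices in increasing order, are:

  0-simplices (12): [1], [2], [3], [4], [5], [6], [7], [8], [9], [10], [11], [12]
  1-simplices (24): (24 of them)
  2-simplices (14): [1,4,5], [1,4,7], [1,5,8], [1,7,8], [2,3,6], [2,6,9], [3,6,10], [3,9,12], [3,10,12], [4,5,11], [4,7,11], [5,8,11], [6,9,12], [7,8,11]

so the chain groups are C_0 ≅ Z^12, C_1 ≅ Z^24, C_2 ≅ Z^14.

The boundary map ∂_1: C_1 → C_0 is given by ∂[p,q] = [q] − [p]. For instance
  ∂[5,8] = [8] − [5].
As a 12×24 matrix over Z this has rank 10, with invariant factors (1,1,1,1,1,1,1,1,1,1).

∂_2: C_2 → C_1 sends each 2-simplex [p,q,r] to [q,r] − [p,r] + [p,q]. For instance
  ∂[3,10,12] = [10,12] − [3,12] + [3,10],
  ∂[1,7,8] = [7,8] − [1,8] + [1,7].
The resulting 24×14 matrix has rank 13, and its Smith normal form has invariant factors (1,1,1,1,1,1,1,1,1,1,1,1,1).

Reading off H_k = ker ∂_k / im ∂_{k+1}:

  H_0: rank C_0 − rank ∂_1 = 12 − 10 = 2, and the invariant factors of ∂_1 are all 1, so H_0 ≅ Z^2.
  H_1: rank ker ∂_1 − rank ∂_2 = (24 − 10) − 13 = 1, and the invariant factors of ∂_2 are all 1, so H_1 ≅ Z.
  H_2: rank ker ∂_2 − rank ∂_3 = (14 − 13) − 0 = 1, and there is no ∂_3, so H_2 ≅ Z.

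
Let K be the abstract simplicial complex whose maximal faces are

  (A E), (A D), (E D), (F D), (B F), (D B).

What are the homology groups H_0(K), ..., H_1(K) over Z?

H_0 = Z,  H_1 = Z^2.

Order the vertices as A < B < D < E < F. Listing each simplex with vertices in this order, K has dimension 1 with simplices:

  0-simplices (5): A, B, D, E, F
  1-simplices (6): AD, AE, BD, BF, DE, DF

Hence C_0 ≅ Z^5, C_1 ≅ Z^6.

∂_1: C_1 → C_0 maps an edge to its endpoints' difference, ∂[p,q] = q − p.
This gives a 5×6 integer matrix of rank 4; reducing to Smith normal form yields diagonal entries (1,1,1,1).

Reading off H_k = ker ∂_k / im ∂_{k+1}:

  H_0: rank C_0 − rank ∂_1 = 5 − 4 = 1, and the invariant factors of ∂_1 are all 1, so H_0 ≅ Z.
  H_1: rank ker ∂_1 − rank ∂_2 = (6 − 4) − 0 = 2, and there is no ∂_2, so H_1 ≅ Z^2.

As a check, the Euler characteristic is 5 − 6 = -1, which agrees with 1 − 2 = -1.
(K is a triangulation of a wedge of 2 circles.)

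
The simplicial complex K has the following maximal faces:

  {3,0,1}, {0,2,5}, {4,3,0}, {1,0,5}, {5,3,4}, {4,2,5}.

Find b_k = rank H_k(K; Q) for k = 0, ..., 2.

Take the total order 0 < 1 < 2 < 3 < 4 < 5 on the vertex set. Then K (dimension 2) consists of the simplices:

  0-simplices (6): [0], [1], [2], [3], [4], [5]
  1-simplices (12): [0,1], [0,2], [0,3], [0,4], [0,5], [1,3], [1,5], [2,4], [2,5], [3,4], [3,5], [4,5]
  2-simplices (6): [0,1,3], [0,1,5], [0,2,5], [0,3,4], [2,4,5], [3,4,5]

so the chain groups are C_0 ≅ Z^6, C_1 ≅ Z^12, C_2 ≅ Z^6.

Boundary ∂_1: C_1 → C_0 maps an edge to its endpoints' difference, ∂[p,q] = q − p.
The 6×12 boundary matrix has rank 5 and Smith normal form diag(1,1,1,1,1).

The boundary map ∂_2: C_2 → C_1 maps a triangle to the signed sum of its edges. For instance
  ∂[2,4,5] = [4,5] − [2,5] + [2,4],
  ∂[0,2,5] = [2,5] − [0,5] + [0,2].
The resulting 12×6 matrix has rank 6, and its Smith normal form has invariant factors (1,1,1,1,1,1).

Now H_k = ker ∂_k / im ∂_{k+1}, so:

  H_0: rank C_0 − rank ∂_1 = 6 − 5 = 1, and the invariant factors of ∂_1 are all 1, so H_0 ≅ Z.
  H_1: rank ker ∂_1 − rank ∂_2 = (12 − 5) − 6 = 1, and the invariant factors of ∂_2 are all 1, so H_1 ≅ Z.
  H_2: rank ker ∂_2 − rank ∂_3 = (6 − 6) − 0 = 0, and there is no ∂_3, so H_2 ≅ 0.

Hence the Betti numbers are b_0 = 1, b_1 = 1, b_2 = 0.

b_0 = 1, b_1 = 1, b_2 = 0.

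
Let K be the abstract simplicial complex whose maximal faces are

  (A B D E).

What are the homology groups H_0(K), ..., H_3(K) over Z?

We work with the vertex ordering A < B < D < E. The simplices of K, each written with vertices in increasing order, are:

  0-simplices (4): A, B, D, E
  1-simplices (6): AB, AD, AE, BD, BE, DE
  2-simplices (4): ABD, ABE, ADE, BDE
  3-simplices (1): ABDE

giving chain groups C_0 ≅ Z^4, C_1 ≅ Z^6, C_2 ≅ Z^4, C_3 ≅ Z^1.

The boundary map ∂_1: C_1 → C_0 is given by ∂[p,q] = [q] − [p].
This gives a 4×6 integer matrix of rank 3; reducing to Smith normal form yields diagonal entries (1,1,1).

The boundary map ∂_2: C_2 → C_1 sends each 2-simplex [p,q,r] to [q,r] − [p,r] + [p,q]. For instance
  ∂ADE = DE − AE + AD,
  ∂ABE = BE − AE + AB.
The resulting 6×4 matrix has rank 3, and its Smith normal form has invariant factors (1,1,1).

Boundary ∂_3: C_3 → C_2 sends each 3-simplex σ to the alternating sum Σ_i (−1)^i (σ with its i-th vertex removed). For instance
  ∂ABDE = BDE − ADE + ABE − ABD.
As a 4×1 matrix over Z this has rank 1, with invariant factors (1).

From H_k ≅ ker(∂_k) / im(∂_{k+1}) we obtain:

  H_0: rank C_0 − rank ∂_1 = 4 − 3 = 1, and the invariant factors of ∂_1 are all 1, so H_0 = Z.
  H_1: rank ker ∂_1 − rank ∂_2 = (6 − 3) − 3 = 0, and the invariant factors of ∂_2 are all 1, so H_1 = 0.
  H_2: rank ker ∂_2 − rank ∂_3 = (4 − 3) − 1 = 0, and the invariant factors of ∂_3 are all 1, so H_2 = 0.
  H_3: rank ker ∂_3 − rank ∂_4 = (1 − 1) − 0 = 0, and there is no ∂_4, so H_3 = 0.

As a check, the Euler characteristic is 4 − 6 + 4 − 1 = 1, which agrees with 1 − 0 + 0 − 0 = 1.

H_0 = Z,  H_1 = 0,  H_2 = 0,  H_3 = 0.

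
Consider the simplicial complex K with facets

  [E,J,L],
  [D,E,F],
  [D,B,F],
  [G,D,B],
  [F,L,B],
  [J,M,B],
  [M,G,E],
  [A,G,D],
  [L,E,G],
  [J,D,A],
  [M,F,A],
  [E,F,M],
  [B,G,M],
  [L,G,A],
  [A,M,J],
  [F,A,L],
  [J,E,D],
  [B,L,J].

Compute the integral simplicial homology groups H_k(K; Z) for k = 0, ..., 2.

K has 9 vertices, 27 edges, 18 triangles.
rank ∂_0 = 0, rank ∂_1 = 8 ⇒ b_0 = 9 − 0 − 8 = 1; all invariant factors of ∂_1 are 1 so no torsion. So H_0 = Z.
rank ∂_1 = 8, rank ∂_2 = 17 ⇒ b_1 = 27 − 8 − 17 = 2; all invariant factors of ∂_2 are 1 so no torsion. So H_1 = Z^2.
rank ∂_2 = 17, rank ∂_3 = 0 ⇒ b_2 = 18 − 17 − 0 = 1. So H_2 = Z.

H_0 ≅ Z,  H_1 ≅ Z^2,  H_2 ≅ Z.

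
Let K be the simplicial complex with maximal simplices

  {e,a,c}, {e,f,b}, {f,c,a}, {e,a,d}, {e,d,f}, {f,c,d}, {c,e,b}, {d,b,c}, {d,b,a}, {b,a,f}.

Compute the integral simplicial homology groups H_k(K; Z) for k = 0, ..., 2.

H_0 = Z,  H_1 = Z/2,  H_2 = 0.

Order the vertices as a < b < c < d < e < f. Listing each simplex with vertices in this order, K has dimension 2 with simplices:

  0-simplices (6): a, b, c, d, e, f
  1-simplices (15): ab, ac, ad, ae, af, bc, bd, be, bf, cd, ce, cf, de, df, ef
  2-simplices (10): abd, abf, ace, acf, ade, bcd, bce, bef, cdf, def

Hence C_0 ≅ Z^6, C_1 ≅ Z^15, C_2 ≅ Z^10.

The boundary map ∂_1: C_1 → C_0 sends each edge [p,q] (with p < q) to q − p.
As a 6×15 matrix over Z this has rank 5, with invariant factors (1,1,1,1,1).

∂_2: C_2 → C_1 maps a triangle to the signed sum of its edges. For instance
  ∂abf = bf − af + ab,
  ∂bef = ef − bf + be.
The 15×10 boundary matrix has rank 10 and Smith normal form diag(1,1,1,1,1,1,1,1,1,2).

Computing H_k = (kernel of ∂_k) / (image of ∂_{k+1}):

  H_0: rank C_0 − rank ∂_1 = 6 − 5 = 1, and the invariant factors of ∂_1 are all 1, so H_0 = Z.
  H_1: rank ker ∂_1 − rank ∂_2 = (15 − 5) − 10 = 0, and ∂_2 has invariant factor 2 > 1, so H_1 = Z/2.
  H_2: rank ker ∂_2 − rank ∂_3 = (10 − 10) − 0 = 0, and there is no ∂_3, so H_2 = 0.

As a check, the Euler characteristic is 6 − 15 + 10 = 1, which agrees with 1 − 0 + 0 = 1.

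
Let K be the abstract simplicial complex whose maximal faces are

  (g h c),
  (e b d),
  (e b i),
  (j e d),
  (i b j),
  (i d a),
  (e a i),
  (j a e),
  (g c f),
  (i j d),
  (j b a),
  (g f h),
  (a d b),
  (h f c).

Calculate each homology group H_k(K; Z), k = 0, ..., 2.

Take the total order a < b < c < d < e < f < g < h < i < j on the vertex set. Then K (dimension 2) consists of the simplices:

  0-simplices (10): a, b, c, d, e, f, g, h, i, j
  1-simplices (21): ab, ad, ae, ai, aj, bd, be, bi, bj, cf, cg, ch, de, di, dj, ei, ej, fg, fh, gh, ij
  2-simplices (14): abd, abj, adi, aei, aej, bde, bei, bij, cfg, cfh, cgh, dej, dij, fgh

so the chain groups are C_0 ≅ Z^10, C_1 ≅ Z^21, C_2 ≅ Z^14.

∂_1: C_1 → C_0 is given by ∂[p,q] = [q] − [p].
The resulting 10×21 matrix has rank 8, and its Smith normal form has invariant factors (1,1,1,1,1,1,1,1).

The boundary map ∂_2: C_2 → C_1 acts by ∂[p,q,r] = [q,r] − [p,r] + [p,q]. For instance
  ∂fgh = gh − fh + fg,
  ∂dej = ej − dj + de.
As a 21×14 matrix over Z this has rank 13, with invariant factors (1,1,1,1,1,1,1,1,1,1,1,1,2).

Computing H_k = (kernel of ∂_k) / (image of ∂_{k+1}):

  H_0: rank C_0 − rank ∂_1 = 10 − 8 = 2, and the invariant factors of ∂_1 are all 1, so H_0 = Z^2.
  H_1: rank ker ∂_1 − rank ∂_2 = (21 − 8) − 13 = 0, and ∂_2 has invariant factor 2 > 1, so H_1 = Z/2.
  H_2: rank ker ∂_2 − rank ∂_3 = (14 − 13) − 0 = 1, and there is no ∂_3, so H_2 = Z.

(K is a triangulation of the disjoint union of the real projective plane RP^2 and the 2-sphere S^2.)

H_0 ≅ Z^2,  H_1 ≅ Z/2,  H_2 ≅ Z.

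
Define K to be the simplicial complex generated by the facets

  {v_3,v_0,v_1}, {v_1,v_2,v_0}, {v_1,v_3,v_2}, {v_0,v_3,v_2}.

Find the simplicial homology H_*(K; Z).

Fix the vertex order v_0 < v_1 < v_2 < v_3 and write every simplex with vertices in increasing order. Then dim K = 2 and the simplices of K are:

  0-simplices (4): [v_0], [v_1], [v_2], [v_3]
  1-simplices (6): [v_0,v_1], [v_0,v_2], [v_0,v_3], [v_1,v_2], [v_1,v_3], [v_2,v_3]
  2-simplices (4): [v_0,v_1,v_2], [v_0,v_1,v_3], [v_0,v_2,v_3], [v_1,v_2,v_3]

giving chain groups C_0 ≅ Z^4, C_1 ≅ Z^6, C_2 ≅ Z^4.

Boundary ∂_1: C_1 → C_0 is given by ∂[p,q] = [q] − [p]. For instance
  ∂[v_0,v_2] = [v_2] − [v_0].
The 4×6 boundary matrix has rank 3 and Smith normal form diag(1,1,1).

The boundary map ∂_2: C_2 → C_1 acts by ∂[p,q,r] = [q,r] − [p,r] + [p,q]. For instance
  ∂[v_0,v_1,v_2] = [v_1,v_2] − [v_0,v_2] + [v_0,v_1],
  ∂[v_1,v_2,v_3] = [v_2,v_3] − [v_1,v_3] + [v_1,v_2].
As a 6×4 matrix over Z this has rank 3, with invariant factors (1,1,1).

Computing H_k = (kernel of ∂_k) / (image of ∂_{k+1}):

  H_0: rank C_0 − rank ∂_1 = 4 − 3 = 1, and the invariant factors of ∂_1 are all 1, so H_0 ≅ Z.
  H_1: rank ker ∂_1 − rank ∂_2 = (6 − 3) − 3 = 0, and the invariant factors of ∂_2 are all 1, so H_1 ≅ 0.
  H_2: rank ker ∂_2 − rank ∂_3 = (4 − 3) − 0 = 1, and there is no ∂_3, so H_2 ≅ Z.

As a check, the Euler characteristic is 4 − 6 + 4 = 2, which agrees with 1 − 0 + 1 = 2.

H_0 = Z,  H_1 = 0,  H_2 = Z.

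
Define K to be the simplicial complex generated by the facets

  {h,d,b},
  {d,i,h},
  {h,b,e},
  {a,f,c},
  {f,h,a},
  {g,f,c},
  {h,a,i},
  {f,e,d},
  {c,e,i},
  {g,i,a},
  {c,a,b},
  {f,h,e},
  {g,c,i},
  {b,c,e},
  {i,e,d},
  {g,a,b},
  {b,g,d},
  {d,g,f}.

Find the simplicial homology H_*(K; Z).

K has 9 vertices, 27 edges, 18 triangles.
rank ∂_0 = 0, rank ∂_1 = 8 ⇒ b_0 = 9 − 0 − 8 = 1; all invariant factors of ∂_1 are 1 so no torsion. So H_0 = Z.
rank ∂_1 = 8, rank ∂_2 = 18 ⇒ b_1 = 27 − 8 − 18 = 1; ∂_2 has invariant factor(s) [2] giving torsion. So H_1 = Z × Z/2.
rank ∂_2 = 18, rank ∂_3 = 0 ⇒ b_2 = 18 − 18 − 0 = 0. So H_2 = 0.

H_0 = Z,  H_1 = Z × Z/2,  H_2 = 0.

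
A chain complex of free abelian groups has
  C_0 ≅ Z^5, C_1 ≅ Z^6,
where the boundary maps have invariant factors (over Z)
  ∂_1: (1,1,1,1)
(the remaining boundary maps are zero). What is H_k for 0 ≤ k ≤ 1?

H_0 = Z,  H_1 = Z^2.

H_0: b_0 = 5 − 0 − 4 = 1; torsion from ∂_1 factors > 1: none. So H_0 = Z.
H_1: b_1 = 6 − 4 − 0 = 2; torsion from ∂_2 factors > 1: none. So H_1 = Z^2.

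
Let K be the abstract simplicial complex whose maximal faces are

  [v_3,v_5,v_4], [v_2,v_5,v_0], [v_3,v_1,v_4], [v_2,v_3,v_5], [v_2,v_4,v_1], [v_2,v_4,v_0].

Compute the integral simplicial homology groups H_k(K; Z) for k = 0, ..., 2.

K has 6 vertices, 12 edges, 6 triangles.
rank ∂_0 = 0, rank ∂_1 = 5 ⇒ b_0 = 6 − 0 − 5 = 1; all invariant factors of ∂_1 are 1 so no torsion. So H_0 ≅ Z.
rank ∂_1 = 5, rank ∂_2 = 6 ⇒ b_1 = 12 − 5 − 6 = 1; all invariant factors of ∂_2 are 1 so no torsion. So H_1 ≅ Z.
rank ∂_2 = 6, rank ∂_3 = 0 ⇒ b_2 = 6 − 6 − 0 = 0. So H_2 ≅ 0.

H_0 ≅ Z,  H_1 ≅ Z,  H_2 = 0.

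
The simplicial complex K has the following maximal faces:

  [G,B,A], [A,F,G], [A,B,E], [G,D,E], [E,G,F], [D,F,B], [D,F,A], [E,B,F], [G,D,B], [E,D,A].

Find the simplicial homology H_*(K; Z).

K has 6 vertices, 15 edges, 10 triangles.
rank ∂_0 = 0, rank ∂_1 = 5 ⇒ b_0 = 6 − 0 − 5 = 1; all invariant factors of ∂_1 are 1 so no torsion. So H_0 ≅ Z.
rank ∂_1 = 5, rank ∂_2 = 10 ⇒ b_1 = 15 − 5 − 10 = 0; ∂_2 has invariant factor(s) [2] giving torsion. So H_1 ≅ Z/2.
rank ∂_2 = 10, rank ∂_3 = 0 ⇒ b_2 = 10 − 10 − 0 = 0. So H_2 ≅ 0.

H_0 = Z,  H_1 = Z/2,  H_2 = 0.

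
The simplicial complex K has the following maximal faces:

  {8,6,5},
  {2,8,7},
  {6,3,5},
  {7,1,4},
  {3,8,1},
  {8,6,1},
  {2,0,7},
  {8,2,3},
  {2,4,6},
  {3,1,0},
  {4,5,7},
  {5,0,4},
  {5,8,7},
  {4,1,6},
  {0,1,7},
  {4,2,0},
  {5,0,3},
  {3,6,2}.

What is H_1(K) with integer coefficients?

Order the vertices as 0 < 1 < 2 < 3 < 4 < 5 < 6 < 7 < 8. Listing each simplex with vertices in this order, K has dimension 2 with simplices:

  0-simplices (9): [0], [1], [2], [3], [4], [5], [6], [7], [8]
  1-simplices (27): (27 of them)
  2-simplices (18): [0,1,3], [0,1,7], [0,2,4], [0,2,7], [0,3,5], [0,4,5], [1,3,8], [1,4,6], [1,4,7], [1,6,8], [2,3,6], [2,3,8], [2,4,6], [2,7,8], [3,5,6], [4,5,7], [5,6,8], [5,7,8]

giving chain groups C_0 ≅ Z^9, C_1 ≅ Z^27, C_2 ≅ Z^18.

Boundary ∂_1: C_1 → C_0 maps an edge to its endpoints' difference, ∂[p,q] = q − p.
The resulting 9×27 matrix has rank 8, and its Smith normal form has invariant factors (1,1,1,1,1,1,1,1).

Boundary ∂_2: C_2 → C_1 acts by ∂[p,q,r] = [q,r] − [p,r] + [p,q]. For instance
  ∂[0,4,5] = [4,5] − [0,5] + [0,4],
  ∂[5,7,8] = [7,8] − [5,8] + [5,7].
The 27×18 boundary matrix has rank 18 and Smith normal form diag(1,1,1,1,1,1,1,1,1,1,1,1,1,1,1,1,1,2).

Now H_k = ker ∂_k / im ∂_{k+1}, so:

  H_1: rank ker ∂_1 − rank ∂_2 = (27 − 8) − 18 = 1, and ∂_2 has invariant factor 2 > 1, so H_1 ≅ Z ⊕ Z/2Z.

H_1 ≅ Z ⊕ Z/2Z.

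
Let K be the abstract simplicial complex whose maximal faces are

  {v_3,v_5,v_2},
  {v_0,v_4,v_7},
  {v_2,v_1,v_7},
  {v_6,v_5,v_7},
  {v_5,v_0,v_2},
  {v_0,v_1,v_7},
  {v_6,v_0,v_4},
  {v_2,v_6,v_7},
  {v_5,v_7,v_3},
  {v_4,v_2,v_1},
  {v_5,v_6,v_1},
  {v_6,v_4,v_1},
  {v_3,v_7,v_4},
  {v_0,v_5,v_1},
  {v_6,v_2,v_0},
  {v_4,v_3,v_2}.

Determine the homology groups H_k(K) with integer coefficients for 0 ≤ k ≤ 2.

H_0 ≅ Z,  H_1 ≅ Z^2,  H_2 ≅ Z.

Take the total order v_0 < v_1 < v_2 < v_3 < v_4 < v_5 < v_6 < v_7 on the vertex set. Then K (dimension 2) consists of the simplices:

  0-simplices (8): [v_0], [v_1], [v_2], [v_3], [v_4], [v_5], [v_6], [v_7]
  1-simplices (24): (24 of them)
  2-simplices (16): (16 of them)

so the chain groups are C_0 ≅ Z^8, C_1 ≅ Z^24, C_2 ≅ Z^16.

∂_1: C_1 → C_0 maps an edge to its endpoints' difference, ∂[p,q] = q − p.
The resulting 8×24 matrix has rank 7, and its Smith normal form has invariant factors (1,1,1,1,1,1,1).

Boundary ∂_2: C_2 → C_1 maps a triangle to the signed sum of its edges. For instance
  ∂[v_1,v_4,v_6] = [v_4,v_6] − [v_1,v_6] + [v_1,v_4],
  ∂[v_3,v_5,v_7] = [v_5,v_7] − [v_3,v_7] + [v_3,v_5].
This gives a 24×16 integer matrix of rank 15; reducing to Smith normal form yields diagonal entries (1,1,1,1,1,1,1,1,1,1,1,1,1,1,1).

From H_k ≅ ker(∂_k) / im(∂_{k+1}) we obtain:

  H_0: rank C_0 − rank ∂_1 = 8 − 7 = 1, and the invariant factors of ∂_1 are all 1, so H_0 = Z.
  H_1: rank ker ∂_1 − rank ∂_2 = (24 − 7) − 15 = 2, and the invariant factors of ∂_2 are all 1, so H_1 = Z^2.
  H_2: rank ker ∂_2 − rank ∂_3 = (16 − 15) − 0 = 1, and there is no ∂_3, so H_2 = Z.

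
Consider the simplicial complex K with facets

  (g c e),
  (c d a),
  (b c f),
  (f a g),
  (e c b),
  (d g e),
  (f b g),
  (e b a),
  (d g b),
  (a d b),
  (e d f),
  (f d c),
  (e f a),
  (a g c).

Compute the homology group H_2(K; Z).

H_2 ≅ Z.

Take the total order a < b < c < d < e < f < g on the vertex set. Then K (dimension 2) consists of the simplices:

  0-simplices (7): a, b, c, d, e, f, g
  1-simplices (21): ab, ac, ad, ae, af, ag, bc, bd, be, bf, bg, cd, ce, cf, cg, de, df, dg, ef, eg, fg
  2-simplices (14): abd, abe, acd, acg, aef, afg, bce, bcf, bdg, bfg, cdf, ceg, def, deg

Hence C_0 ≅ Z^7, C_1 ≅ Z^21, C_2 ≅ Z^14.

∂_1: C_1 → C_0 is given by ∂[p,q] = [q] − [p]. For instance
  ∂dg = g − d.
This gives a 7×21 integer matrix of rank 6; reducing to Smith normal form yields diagonal entries (1,1,1,1,1,1).

The boundary map ∂_2: C_2 → C_1 acts by ∂[p,q,r] = [q,r] − [p,r] + [p,q]. For instance
  ∂bce = ce − be + bc,
  ∂deg = eg − dg + de.
The 21×14 boundary matrix has rank 13 and Smith normal form diag(1,1,1,1,1,1,1,1,1,1,1,1,1).

Reading off H_k = ker ∂_k / im ∂_{k+1}:

  H_2: rank ker ∂_2 − rank ∂_3 = (14 − 13) − 0 = 1, and there is no ∂_3, so H_2 = Z.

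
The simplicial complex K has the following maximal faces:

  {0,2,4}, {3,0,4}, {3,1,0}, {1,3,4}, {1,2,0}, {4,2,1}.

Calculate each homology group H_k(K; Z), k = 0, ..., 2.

K has 5 vertices, 9 edges, 6 triangles.
rank ∂_0 = 0, rank ∂_1 = 4 ⇒ b_0 = 5 − 0 − 4 = 1; all invariant factors of ∂_1 are 1 so no torsion. So H_0 ≅ Z.
rank ∂_1 = 4, rank ∂_2 = 5 ⇒ b_1 = 9 − 4 − 5 = 0; all invariant factors of ∂_2 are 1 so no torsion. So H_1 ≅ 0.
rank ∂_2 = 5, rank ∂_3 = 0 ⇒ b_2 = 6 − 5 − 0 = 1. So H_2 ≅ Z.

H_0 ≅ Z,  H_1 = 0,  H_2 ≅ Z.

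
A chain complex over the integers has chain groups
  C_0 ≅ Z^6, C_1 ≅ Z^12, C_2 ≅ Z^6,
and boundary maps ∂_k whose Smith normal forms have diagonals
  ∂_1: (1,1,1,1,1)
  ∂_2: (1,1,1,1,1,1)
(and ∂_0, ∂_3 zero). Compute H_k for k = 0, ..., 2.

H_0 = Z,  H_1 = Z,  H_2 = 0.

H_0: b_0 = 6 − 0 − 5 = 1; torsion from ∂_1 factors > 1: none. So H_0 = Z.
H_1: b_1 = 12 − 5 − 6 = 1; torsion from ∂_2 factors > 1: none. So H_1 = Z.
H_2: b_2 = 6 − 6 − 0 = 0; torsion from ∂_3 factors > 1: none. So H_2 = 0.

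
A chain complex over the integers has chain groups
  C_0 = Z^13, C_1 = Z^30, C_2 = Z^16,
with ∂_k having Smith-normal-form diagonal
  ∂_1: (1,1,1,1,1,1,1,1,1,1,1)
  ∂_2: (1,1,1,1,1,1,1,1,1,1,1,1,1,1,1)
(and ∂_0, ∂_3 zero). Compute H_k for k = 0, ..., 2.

H_0: b_0 = 13 − 0 − 11 = 2; torsion from ∂_1 factors > 1: none. So H_0 ≅ Z^2.
H_1: b_1 = 30 − 11 − 15 = 4; torsion from ∂_2 factors > 1: none. So H_1 ≅ Z^4.
H_2: b_2 = 16 − 15 − 0 = 1; torsion from ∂_3 factors > 1: none. So H_2 ≅ Z.

H_0 ≅ Z^2,  H_1 ≅ Z^4,  H_2 ≅ Z.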